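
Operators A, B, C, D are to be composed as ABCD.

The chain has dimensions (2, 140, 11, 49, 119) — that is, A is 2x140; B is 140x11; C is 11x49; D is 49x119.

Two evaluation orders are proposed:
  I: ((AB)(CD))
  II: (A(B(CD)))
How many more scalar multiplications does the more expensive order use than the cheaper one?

Order I = ((AB)(CD)): (AB): 2×140 by 140×11 → 2×11, cost 2·140·11 = 3080; (CD): 11×49 by 49×119 → 11×119, cost 11·49·119 = 64141; ((AB)(CD)): 2×11 by 11×119 → 2×119, cost 2·11·119 = 2618; cumulative 69839. Total 69839.
Order II = (A(B(CD))): (CD): 11×49 by 49×119 → 11×119, cost 11·49·119 = 64141; (B(CD)): 140×11 by 11×119 → 140×119, cost 140·11·119 = 183260; cumulative 247401; (A(B(CD))): 2×140 by 140×119 → 2×119, cost 2·140·119 = 33320; cumulative 280721. Total 280721.
Difference: |69839 − 280721| = 210882.

210882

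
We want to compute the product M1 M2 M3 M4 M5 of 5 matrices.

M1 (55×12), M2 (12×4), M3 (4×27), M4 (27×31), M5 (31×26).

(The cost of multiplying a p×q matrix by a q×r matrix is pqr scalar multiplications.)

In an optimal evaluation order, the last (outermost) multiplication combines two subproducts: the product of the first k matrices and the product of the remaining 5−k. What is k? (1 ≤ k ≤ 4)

Adjacent pairs: M1M2 = 55·12·4 = 2640; M2M3 = 12·4·27 = 1296; M3M4 = 4·27·31 = 3348; M4M5 = 27·31·26 = 21762.
Length 3: M1..M3: k=1: 0+1296+55·12·27=19116; k=2: 2640+0+55·4·27=8580 → min 8580 | M2..M4: k=2: 0+3348+12·4·31=4836; k=3: 1296+0+12·27·31=11340 → min 4836 | M3..M5: k=3: 0+21762+4·27·26=24570; k=4: 3348+0+4·31·26=6572 → min 6572.
Length 4: M1..M4: k=1: 0+4836+55·12·31=25296; k=2: 2640+3348+55·4·31=12808; k=3: 8580+0+55·27·31=54615 → min 12808 | M2..M5: k=2: 0+6572+12·4·26=7820; k=3: 1296+21762+12·27·26=31482; k=4: 4836+0+12·31·26=14508 → min 7820.
Top-level splits: k=1: (M1..M1)·(M2..M5) → 0+7820+55·12·26 = 24980; k=2: (M1..M2)·(M3..M5) → 2640+6572+55·4·26 = 14932; k=3: (M1..M3)·(M4..M5) → 8580+21762+55·27·26 = 68952; k=4: (M1..M4)·(M5..M5) → 12808+0+55·31·26 = 57138.
Best split is after M2, i.e. k = 2.

2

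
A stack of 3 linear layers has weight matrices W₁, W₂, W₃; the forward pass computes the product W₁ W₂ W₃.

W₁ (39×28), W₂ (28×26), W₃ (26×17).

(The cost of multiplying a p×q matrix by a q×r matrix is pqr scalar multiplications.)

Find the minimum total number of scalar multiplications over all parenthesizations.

30940

Order (W₁ (W₂ W₃)): (W₂ W₃): 28×26 by 26×17 → 28×17, cost 28·26·17 = 12376; (W₁ (W₂ W₃)): 39×28 by 28×17 → 39×17, cost 39·28·17 = 18564; cumulative 30940. Total 30940.
Order ((W₁ W₂) W₃): (W₁ W₂): 39×28 by 28×26 → 39×26, cost 39·28·26 = 28392; ((W₁ W₂) W₃): 39×26 by 26×17 → 39×17, cost 39·26·17 = 17238; cumulative 45630. Total 45630.
Minimum: 30940.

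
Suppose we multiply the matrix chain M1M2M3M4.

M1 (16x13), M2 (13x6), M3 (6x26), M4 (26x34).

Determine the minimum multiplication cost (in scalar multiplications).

Adjacent pairs: M1M2 = 16·13·6 = 1248; M2M3 = 13·6·26 = 2028; M3M4 = 6·26·34 = 5304.
Length 3: M1..M3: k=1: 0+2028+16·13·26=7436; k=2: 1248+0+16·6·26=3744 → min 3744 | M2..M4: k=2: 0+5304+13·6·34=7956; k=3: 2028+0+13·26·34=13520 → min 7956.
Length 4: M1..M4: k=1: 0+7956+16·13·34=15028; k=2: 1248+5304+16·6·34=9816; k=3: 3744+0+16·26·34=17888 → min 9816.
Optimal order: ((M1M2)(M3M4)) with cost 9816.

9816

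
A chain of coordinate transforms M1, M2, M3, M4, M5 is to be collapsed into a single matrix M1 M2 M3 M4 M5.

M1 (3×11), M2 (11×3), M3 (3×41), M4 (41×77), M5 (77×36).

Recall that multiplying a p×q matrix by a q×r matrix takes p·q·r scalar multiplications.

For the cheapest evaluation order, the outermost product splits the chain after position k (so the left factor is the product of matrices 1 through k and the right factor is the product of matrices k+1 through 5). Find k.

2

Adjacent pairs: M1M2 = 3·11·3 = 99; M2M3 = 11·3·41 = 1353; M3M4 = 3·41·77 = 9471; M4M5 = 41·77·36 = 113652.
Length 3: M1..M3: k=1: 0+1353+3·11·41=2706; k=2: 99+0+3·3·41=468 → min 468 | M2..M4: k=2: 0+9471+11·3·77=12012; k=3: 1353+0+11·41·77=36080 → min 12012 | M3..M5: k=3: 0+113652+3·41·36=118080; k=4: 9471+0+3·77·36=17787 → min 17787.
Length 4: M1..M4: k=1: 0+12012+3·11·77=14553; k=2: 99+9471+3·3·77=10263; k=3: 468+0+3·41·77=9939 → min 9939 | M2..M5: k=2: 0+17787+11·3·36=18975; k=3: 1353+113652+11·41·36=131241; k=4: 12012+0+11·77·36=42504 → min 18975.
Top-level splits: k=1: (M1..M1)·(M2..M5) → 0+18975+3·11·36 = 20163; k=2: (M1..M2)·(M3..M5) → 99+17787+3·3·36 = 18210; k=3: (M1..M3)·(M4..M5) → 468+113652+3·41·36 = 118548; k=4: (M1..M4)·(M5..M5) → 9939+0+3·77·36 = 18255.
Best split is after M2, i.e. k = 2.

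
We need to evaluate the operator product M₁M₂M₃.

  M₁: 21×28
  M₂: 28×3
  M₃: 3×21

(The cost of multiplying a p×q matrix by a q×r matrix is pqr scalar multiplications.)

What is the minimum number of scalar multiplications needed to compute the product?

3087

Order (M₁(M₂M₃)): (M₂M₃): 28×3 by 3×21 → 28×21, cost 28·3·21 = 1764; (M₁(M₂M₃)): 21×28 by 28×21 → 21×21, cost 21·28·21 = 12348; cumulative 14112. Total 14112.
Order ((M₁M₂)M₃): (M₁M₂): 21×28 by 28×3 → 21×3, cost 21·28·3 = 1764; ((M₁M₂)M₃): 21×3 by 3×21 → 21×21, cost 21·3·21 = 1323; cumulative 3087. Total 3087.
Minimum: 3087.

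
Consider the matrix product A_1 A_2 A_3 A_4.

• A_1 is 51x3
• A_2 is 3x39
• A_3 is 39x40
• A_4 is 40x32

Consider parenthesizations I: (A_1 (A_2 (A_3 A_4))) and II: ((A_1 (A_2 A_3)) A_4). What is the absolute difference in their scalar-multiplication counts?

Order I = (A_1 (A_2 (A_3 A_4))): (A_3 A_4): 39×40 by 40×32 → 39×32, cost 39·40·32 = 49920; (A_2 (A_3 A_4)): 3×39 by 39×32 → 3×32, cost 3·39·32 = 3744; cumulative 53664; (A_1 (A_2 (A_3 A_4))): 51×3 by 3×32 → 51×32, cost 51·3·32 = 4896; cumulative 58560. Total 58560.
Order II = ((A_1 (A_2 A_3)) A_4): (A_2 A_3): 3×39 by 39×40 → 3×40, cost 3·39·40 = 4680; (A_1 (A_2 A_3)): 51×3 by 3×40 → 51×40, cost 51·3·40 = 6120; cumulative 10800; ((A_1 (A_2 A_3)) A_4): 51×40 by 40×32 → 51×32, cost 51·40·32 = 65280; cumulative 76080. Total 76080.
Difference: |58560 − 76080| = 17520.

17520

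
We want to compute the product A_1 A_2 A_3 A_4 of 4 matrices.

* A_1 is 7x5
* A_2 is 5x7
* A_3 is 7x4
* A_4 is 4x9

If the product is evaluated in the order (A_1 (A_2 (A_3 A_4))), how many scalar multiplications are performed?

882

(A_3 A_4): 7×4 by 4×9 → 7×9, cost 7·4·9 = 252
(A_2 (A_3 A_4)): 5×7 by 7×9 → 5×9, cost 5·7·9 = 315; cumulative 567
(A_1 (A_2 (A_3 A_4))): 7×5 by 5×9 → 7×9, cost 7·5·9 = 315; cumulative 882
Total: 882 scalar multiplications.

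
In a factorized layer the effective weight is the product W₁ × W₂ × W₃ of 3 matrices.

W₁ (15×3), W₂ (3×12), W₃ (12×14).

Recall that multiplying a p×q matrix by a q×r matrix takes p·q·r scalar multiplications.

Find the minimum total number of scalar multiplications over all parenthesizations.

Order (W₁ × (W₂ × W₃)): (W₂ × W₃): 3×12 by 12×14 → 3×14, cost 3·12·14 = 504; (W₁ × (W₂ × W₃)): 15×3 by 3×14 → 15×14, cost 15·3·14 = 630; cumulative 1134. Total 1134.
Order ((W₁ × W₂) × W₃): (W₁ × W₂): 15×3 by 3×12 → 15×12, cost 15·3·12 = 540; ((W₁ × W₂) × W₃): 15×12 by 12×14 → 15×14, cost 15·12·14 = 2520; cumulative 3060. Total 3060.
Minimum: 1134.

1134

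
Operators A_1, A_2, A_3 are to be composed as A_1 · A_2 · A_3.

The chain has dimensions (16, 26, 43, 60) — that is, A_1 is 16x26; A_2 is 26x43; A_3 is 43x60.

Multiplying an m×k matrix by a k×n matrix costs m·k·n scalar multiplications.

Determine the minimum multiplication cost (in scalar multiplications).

Order (A_1 · (A_2 · A_3)): (A_2 · A_3): 26×43 by 43×60 → 26×60, cost 26·43·60 = 67080; (A_1 · (A_2 · A_3)): 16×26 by 26×60 → 16×60, cost 16·26·60 = 24960; cumulative 92040. Total 92040.
Order ((A_1 · A_2) · A_3): (A_1 · A_2): 16×26 by 26×43 → 16×43, cost 16·26·43 = 17888; ((A_1 · A_2) · A_3): 16×43 by 43×60 → 16×60, cost 16·43·60 = 41280; cumulative 59168. Total 59168.
Minimum: 59168.

59168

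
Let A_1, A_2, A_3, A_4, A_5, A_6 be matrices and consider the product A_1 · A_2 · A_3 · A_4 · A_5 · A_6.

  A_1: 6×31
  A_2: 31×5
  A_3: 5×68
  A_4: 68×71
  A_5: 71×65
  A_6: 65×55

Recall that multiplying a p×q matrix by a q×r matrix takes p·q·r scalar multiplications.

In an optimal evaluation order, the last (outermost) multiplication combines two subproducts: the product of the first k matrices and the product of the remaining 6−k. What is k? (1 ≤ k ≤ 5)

Adjacent pairs: A_1A_2 = 6·31·5 = 930; A_2A_3 = 31·5·68 = 10540; A_3A_4 = 5·68·71 = 24140; A_4A_5 = 68·71·65 = 313820; A_5A_6 = 71·65·55 = 253825.
Length 3: A_1..A_3: k=1: 0+10540+6·31·68=23188; k=2: 930+0+6·5·68=2970 → min 2970 | A_2..A_4: k=2: 0+24140+31·5·71=35145; k=3: 10540+0+31·68·71=160208 → min 35145 | A_3..A_5: k=3: 0+313820+5·68·65=335920; k=4: 24140+0+5·71·65=47215 → min 47215 | A_4..A_6: k=4: 0+253825+68·71·55=519365; k=5: 313820+0+68·65·55=556920 → min 519365.
Length 4: A_1..A_4: k=1: 0+35145+6·31·71=48351; k=2: 930+24140+6·5·71=27200; k=3: 2970+0+6·68·71=31938 → min 27200 | A_2..A_5: k=2: 0+47215+31·5·65=57290; k=3: 10540+313820+31·68·65=461380; k=4: 35145+0+31·71·65=178210 → min 57290 | A_3..A_6: k=3: 0+519365+5·68·55=538065; k=4: 24140+253825+5·71·55=297490; k=5: 47215+0+5·65·55=65090 → min 65090.
Length 5: A_1..A_5: k=1: 0+57290+6·31·65=69380; k=2: 930+47215+6·5·65=50095; k=3: 2970+313820+6·68·65=343310; k=4: 27200+0+6·71·65=54890 → min 50095 | A_2..A_6: k=2: 0+65090+31·5·55=73615; k=3: 10540+519365+31·68·55=645845; k=4: 35145+253825+31·71·55=410025; k=5: 57290+0+31·65·55=168115 → min 73615.
Top-level splits: k=1: (A_1..A_1)·(A_2..A_6) → 0+73615+6·31·55 = 83845; k=2: (A_1..A_2)·(A_3..A_6) → 930+65090+6·5·55 = 67670; k=3: (A_1..A_3)·(A_4..A_6) → 2970+519365+6·68·55 = 544775; k=4: (A_1..A_4)·(A_5..A_6) → 27200+253825+6·71·55 = 304455; k=5: (A_1..A_5)·(A_6..A_6) → 50095+0+6·65·55 = 71545.
Best split is after A_2, i.e. k = 2.

2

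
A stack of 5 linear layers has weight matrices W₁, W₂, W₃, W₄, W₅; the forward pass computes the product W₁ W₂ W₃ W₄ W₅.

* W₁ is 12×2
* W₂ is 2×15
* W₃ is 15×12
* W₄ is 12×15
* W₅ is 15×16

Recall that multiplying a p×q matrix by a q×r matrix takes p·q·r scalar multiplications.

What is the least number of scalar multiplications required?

Adjacent pairs: W₁W₂ = 12·2·15 = 360; W₂W₃ = 2·15·12 = 360; W₃W₄ = 15·12·15 = 2700; W₄W₅ = 12·15·16 = 2880.
Length 3: W₁..W₃: k=1: 0+360+12·2·12=648; k=2: 360+0+12·15·12=2520 → min 648 | W₂..W₄: k=2: 0+2700+2·15·15=3150; k=3: 360+0+2·12·15=720 → min 720 | W₃..W₅: k=3: 0+2880+15·12·16=5760; k=4: 2700+0+15·15·16=6300 → min 5760.
Length 4: W₁..W₄: k=1: 0+720+12·2·15=1080; k=2: 360+2700+12·15·15=5760; k=3: 648+0+12·12·15=2808 → min 1080 | W₂..W₅: k=2: 0+5760+2·15·16=6240; k=3: 360+2880+2·12·16=3624; k=4: 720+0+2·15·16=1200 → min 1200.
Length 5: W₁..W₅: k=1: 0+1200+12·2·16=1584; k=2: 360+5760+12·15·16=9000; k=3: 648+2880+12·12·16=5832; k=4: 1080+0+12·15·16=3960 → min 1584.
Optimal order: (W₁ (((W₂ W₃) W₄) W₅)) with cost 1584.

1584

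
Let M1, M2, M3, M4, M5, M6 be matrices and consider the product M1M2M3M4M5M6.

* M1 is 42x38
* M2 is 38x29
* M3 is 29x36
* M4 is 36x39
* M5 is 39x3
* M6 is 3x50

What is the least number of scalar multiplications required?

21738

Adjacent pairs: M1M2 = 42·38·29 = 46284; M2M3 = 38·29·36 = 39672; M3M4 = 29·36·39 = 40716; M4M5 = 36·39·3 = 4212; M5M6 = 39·3·50 = 5850.
Length 3: M1..M3: k=1: 0+39672+42·38·36=97128; k=2: 46284+0+42·29·36=90132 → min 90132 | M2..M4: k=2: 0+40716+38·29·39=83694; k=3: 39672+0+38·36·39=93024 → min 83694 | M3..M5: k=3: 0+4212+29·36·3=7344; k=4: 40716+0+29·39·3=44109 → min 7344 | M4..M6: k=4: 0+5850+36·39·50=76050; k=5: 4212+0+36·3·50=9612 → min 9612.
Length 4: M1..M4: k=1: 0+83694+42·38·39=145938; k=2: 46284+40716+42·29·39=134502; k=3: 90132+0+42·36·39=149100 → min 134502 | M2..M5: k=2: 0+7344+38·29·3=10650; k=3: 39672+4212+38·36·3=47988; k=4: 83694+0+38·39·3=88140 → min 10650 | M3..M6: k=3: 0+9612+29·36·50=61812; k=4: 40716+5850+29·39·50=103116; k=5: 7344+0+29·3·50=11694 → min 11694.
Length 5: M1..M5: k=1: 0+10650+42·38·3=15438; k=2: 46284+7344+42·29·3=57282; k=3: 90132+4212+42·36·3=98880; k=4: 134502+0+42·39·3=139416 → min 15438 | M2..M6: k=2: 0+11694+38·29·50=66794; k=3: 39672+9612+38·36·50=117684; k=4: 83694+5850+38·39·50=163644; k=5: 10650+0+38·3·50=16350 → min 16350.
Length 6: M1..M6: k=1: 0+16350+42·38·50=96150; k=2: 46284+11694+42·29·50=118878; k=3: 90132+9612+42·36·50=175344; k=4: 134502+5850+42·39·50=222252; k=5: 15438+0+42·3·50=21738 → min 21738.
Optimal order: ((M1(M2(M3(M4M5))))M6) with cost 21738.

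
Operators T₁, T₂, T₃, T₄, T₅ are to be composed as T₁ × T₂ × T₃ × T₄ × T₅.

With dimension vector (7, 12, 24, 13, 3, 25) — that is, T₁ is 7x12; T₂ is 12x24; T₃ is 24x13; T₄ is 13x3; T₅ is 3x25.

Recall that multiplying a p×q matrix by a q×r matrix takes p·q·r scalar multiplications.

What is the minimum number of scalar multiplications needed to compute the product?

Adjacent pairs: T₁T₂ = 7·12·24 = 2016; T₂T₃ = 12·24·13 = 3744; T₃T₄ = 24·13·3 = 936; T₄T₅ = 13·3·25 = 975.
Length 3: T₁..T₃: k=1: 0+3744+7·12·13=4836; k=2: 2016+0+7·24·13=4200 → min 4200 | T₂..T₄: k=2: 0+936+12·24·3=1800; k=3: 3744+0+12·13·3=4212 → min 1800 | T₃..T₅: k=3: 0+975+24·13·25=8775; k=4: 936+0+24·3·25=2736 → min 2736.
Length 4: T₁..T₄: k=1: 0+1800+7·12·3=2052; k=2: 2016+936+7·24·3=3456; k=3: 4200+0+7·13·3=4473 → min 2052 | T₂..T₅: k=2: 0+2736+12·24·25=9936; k=3: 3744+975+12·13·25=8619; k=4: 1800+0+12·3·25=2700 → min 2700.
Length 5: T₁..T₅: k=1: 0+2700+7·12·25=4800; k=2: 2016+2736+7·24·25=8952; k=3: 4200+975+7·13·25=7450; k=4: 2052+0+7·3·25=2577 → min 2577.
Optimal order: ((T₁ × (T₂ × (T₃ × T₄))) × T₅) with cost 2577.

2577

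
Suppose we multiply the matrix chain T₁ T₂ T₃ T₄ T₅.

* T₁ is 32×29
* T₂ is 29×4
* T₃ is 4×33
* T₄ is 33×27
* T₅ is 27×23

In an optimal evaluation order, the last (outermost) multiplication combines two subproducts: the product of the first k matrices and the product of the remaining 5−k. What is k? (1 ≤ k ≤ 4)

Adjacent pairs: T₁T₂ = 32·29·4 = 3712; T₂T₃ = 29·4·33 = 3828; T₃T₄ = 4·33·27 = 3564; T₄T₅ = 33·27·23 = 20493.
Length 3: T₁..T₃: k=1: 0+3828+32·29·33=34452; k=2: 3712+0+32·4·33=7936 → min 7936 | T₂..T₄: k=2: 0+3564+29·4·27=6696; k=3: 3828+0+29·33·27=29667 → min 6696 | T₃..T₅: k=3: 0+20493+4·33·23=23529; k=4: 3564+0+4·27·23=6048 → min 6048.
Length 4: T₁..T₄: k=1: 0+6696+32·29·27=31752; k=2: 3712+3564+32·4·27=10732; k=3: 7936+0+32·33·27=36448 → min 10732 | T₂..T₅: k=2: 0+6048+29·4·23=8716; k=3: 3828+20493+29·33·23=46332; k=4: 6696+0+29·27·23=24705 → min 8716.
Top-level splits: k=1: (T₁..T₁)·(T₂..T₅) → 0+8716+32·29·23 = 30060; k=2: (T₁..T₂)·(T₃..T₅) → 3712+6048+32·4·23 = 12704; k=3: (T₁..T₃)·(T₄..T₅) → 7936+20493+32·33·23 = 52717; k=4: (T₁..T₄)·(T₅..T₅) → 10732+0+32·27·23 = 30604.
Best split is after T₂, i.e. k = 2.

2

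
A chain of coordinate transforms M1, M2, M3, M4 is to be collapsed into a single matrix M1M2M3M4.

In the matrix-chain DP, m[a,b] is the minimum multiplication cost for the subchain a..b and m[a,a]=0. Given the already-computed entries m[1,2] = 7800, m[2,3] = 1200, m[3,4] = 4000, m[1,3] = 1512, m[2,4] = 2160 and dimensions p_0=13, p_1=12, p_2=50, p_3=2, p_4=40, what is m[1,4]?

2552

m[1,4] = min over k∈[1,3] of m[1,k]+m[k+1,4]+p_{0}·p_k·p_{4}.
k=1: 0 + 2160 + 13·12·40 = 8400; k=2: 7800 + 4000 + 13·50·40 = 37800; k=3: 1512 + 0 + 13·2·40 = 2552.
Minimum: 2552 at k=3.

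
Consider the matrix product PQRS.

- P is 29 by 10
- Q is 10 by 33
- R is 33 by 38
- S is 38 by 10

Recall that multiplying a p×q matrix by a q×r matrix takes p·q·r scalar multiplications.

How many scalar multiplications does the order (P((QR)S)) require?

19240

(QR): 10×33 by 33×38 → 10×38, cost 10·33·38 = 12540
((QR)S): 10×38 by 38×10 → 10×10, cost 10·38·10 = 3800; cumulative 16340
(P((QR)S)): 29×10 by 10×10 → 29×10, cost 29·10·10 = 2900; cumulative 19240
Total: 19240 scalar multiplications.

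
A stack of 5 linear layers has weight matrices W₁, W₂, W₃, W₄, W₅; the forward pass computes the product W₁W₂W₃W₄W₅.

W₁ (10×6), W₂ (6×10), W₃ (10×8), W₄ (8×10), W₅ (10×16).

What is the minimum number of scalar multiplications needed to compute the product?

Adjacent pairs: W₁W₂ = 10·6·10 = 600; W₂W₃ = 6·10·8 = 480; W₃W₄ = 10·8·10 = 800; W₄W₅ = 8·10·16 = 1280.
Length 3: W₁..W₃: k=1: 0+480+10·6·8=960; k=2: 600+0+10·10·8=1400 → min 960 | W₂..W₄: k=2: 0+800+6·10·10=1400; k=3: 480+0+6·8·10=960 → min 960 | W₃..W₅: k=3: 0+1280+10·8·16=2560; k=4: 800+0+10·10·16=2400 → min 2400.
Length 4: W₁..W₄: k=1: 0+960+10·6·10=1560; k=2: 600+800+10·10·10=2400; k=3: 960+0+10·8·10=1760 → min 1560 | W₂..W₅: k=2: 0+2400+6·10·16=3360; k=3: 480+1280+6·8·16=2528; k=4: 960+0+6·10·16=1920 → min 1920.
Length 5: W₁..W₅: k=1: 0+1920+10·6·16=2880; k=2: 600+2400+10·10·16=4600; k=3: 960+1280+10·8·16=3520; k=4: 1560+0+10·10·16=3160 → min 2880.
Optimal order: (W₁(((W₂W₃)W₄)W₅)) with cost 2880.

2880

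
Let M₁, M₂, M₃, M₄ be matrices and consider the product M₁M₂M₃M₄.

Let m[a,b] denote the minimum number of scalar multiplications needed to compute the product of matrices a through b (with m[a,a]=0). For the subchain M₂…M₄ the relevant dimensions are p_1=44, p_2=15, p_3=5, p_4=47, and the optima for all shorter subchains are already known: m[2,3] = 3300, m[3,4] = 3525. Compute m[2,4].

13640

m[2,4] = min over k∈[2,3] of m[2,k]+m[k+1,4]+p_{1}·p_k·p_{4}.
k=2: 0 + 3525 + 44·15·47 = 34545; k=3: 3300 + 0 + 44·5·47 = 13640.
Minimum: 13640 at k=3.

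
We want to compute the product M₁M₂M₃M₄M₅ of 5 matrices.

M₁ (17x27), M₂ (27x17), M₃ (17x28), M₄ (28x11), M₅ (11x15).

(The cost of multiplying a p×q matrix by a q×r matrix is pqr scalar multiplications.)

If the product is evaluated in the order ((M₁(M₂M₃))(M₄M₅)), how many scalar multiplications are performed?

(M₂M₃): 27×17 by 17×28 → 27×28, cost 27·17·28 = 12852
(M₁(M₂M₃)): 17×27 by 27×28 → 17×28, cost 17·27·28 = 12852; cumulative 25704
(M₄M₅): 28×11 by 11×15 → 28×15, cost 28·11·15 = 4620
((M₁(M₂M₃))(M₄M₅)): 17×28 by 28×15 → 17×15, cost 17·28·15 = 7140; cumulative 37464
Total: 37464 scalar multiplications.

37464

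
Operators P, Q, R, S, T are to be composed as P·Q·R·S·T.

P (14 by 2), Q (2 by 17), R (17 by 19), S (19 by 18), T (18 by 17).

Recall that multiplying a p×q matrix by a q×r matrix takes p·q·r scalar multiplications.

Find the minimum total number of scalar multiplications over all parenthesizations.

2418

Adjacent pairs: PQ = 14·2·17 = 476; QR = 2·17·19 = 646; RS = 17·19·18 = 5814; ST = 19·18·17 = 5814.
Length 3: P..R: k=1: 0+646+14·2·19=1178; k=2: 476+0+14·17·19=4998 → min 1178 | Q..S: k=2: 0+5814+2·17·18=6426; k=3: 646+0+2·19·18=1330 → min 1330 | R..T: k=3: 0+5814+17·19·17=11305; k=4: 5814+0+17·18·17=11016 → min 11016.
Length 4: P..S: k=1: 0+1330+14·2·18=1834; k=2: 476+5814+14·17·18=10574; k=3: 1178+0+14·19·18=5966 → min 1834 | Q..T: k=2: 0+11016+2·17·17=11594; k=3: 646+5814+2·19·17=7106; k=4: 1330+0+2·18·17=1942 → min 1942.
Length 5: P..T: k=1: 0+1942+14·2·17=2418; k=2: 476+11016+14·17·17=15538; k=3: 1178+5814+14·19·17=11514; k=4: 1834+0+14·18·17=6118 → min 2418.
Optimal order: (P·(((Q·R)·S)·T)) with cost 2418.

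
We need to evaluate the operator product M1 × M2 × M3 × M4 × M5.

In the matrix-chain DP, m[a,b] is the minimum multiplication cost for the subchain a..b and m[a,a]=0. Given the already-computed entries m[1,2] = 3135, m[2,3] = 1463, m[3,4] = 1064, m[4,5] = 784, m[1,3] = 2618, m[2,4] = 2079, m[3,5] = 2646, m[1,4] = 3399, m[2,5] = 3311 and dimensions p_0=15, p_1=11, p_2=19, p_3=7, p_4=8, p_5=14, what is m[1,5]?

4872

m[1,5] = min over k∈[1,4] of m[1,k]+m[k+1,5]+p_{0}·p_k·p_{5}.
k=1: 0 + 3311 + 15·11·14 = 5621; k=2: 3135 + 2646 + 15·19·14 = 9771; k=3: 2618 + 784 + 15·7·14 = 4872; k=4: 3399 + 0 + 15·8·14 = 5079.
Minimum: 4872 at k=3.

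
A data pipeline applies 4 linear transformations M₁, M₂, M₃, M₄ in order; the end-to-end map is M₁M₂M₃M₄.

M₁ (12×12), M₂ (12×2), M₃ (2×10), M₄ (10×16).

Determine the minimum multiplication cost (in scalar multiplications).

992

Adjacent pairs: M₁M₂ = 12·12·2 = 288; M₂M₃ = 12·2·10 = 240; M₃M₄ = 2·10·16 = 320.
Length 3: M₁..M₃: k=1: 0+240+12·12·10=1680; k=2: 288+0+12·2·10=528 → min 528 | M₂..M₄: k=2: 0+320+12·2·16=704; k=3: 240+0+12·10·16=2160 → min 704.
Length 4: M₁..M₄: k=1: 0+704+12·12·16=3008; k=2: 288+320+12·2·16=992; k=3: 528+0+12·10·16=2448 → min 992.
Optimal order: ((M₁M₂)(M₃M₄)) with cost 992.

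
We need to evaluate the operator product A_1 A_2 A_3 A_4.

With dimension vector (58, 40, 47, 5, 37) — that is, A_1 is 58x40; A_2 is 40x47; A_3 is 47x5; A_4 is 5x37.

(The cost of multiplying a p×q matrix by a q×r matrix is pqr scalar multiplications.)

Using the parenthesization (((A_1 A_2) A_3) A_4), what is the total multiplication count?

(A_1 A_2): 58×40 by 40×47 → 58×47, cost 58·40·47 = 109040
((A_1 A_2) A_3): 58×47 by 47×5 → 58×5, cost 58·47·5 = 13630; cumulative 122670
(((A_1 A_2) A_3) A_4): 58×5 by 5×37 → 58×37, cost 58·5·37 = 10730; cumulative 133400
Total: 133400 scalar multiplications.

133400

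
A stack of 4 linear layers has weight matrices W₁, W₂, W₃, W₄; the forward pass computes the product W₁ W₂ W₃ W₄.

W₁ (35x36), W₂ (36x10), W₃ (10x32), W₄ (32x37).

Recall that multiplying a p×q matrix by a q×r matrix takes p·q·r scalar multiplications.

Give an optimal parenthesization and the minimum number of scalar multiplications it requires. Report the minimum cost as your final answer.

37390

Adjacent pairs: W₁W₂ = 35·36·10 = 12600; W₂W₃ = 36·10·32 = 11520; W₃W₄ = 10·32·37 = 11840.
Length 3: W₁..W₃: k=1: 0+11520+35·36·32=51840; k=2: 12600+0+35·10·32=23800 → min 23800 | W₂..W₄: k=2: 0+11840+36·10·37=25160; k=3: 11520+0+36·32·37=54144 → min 25160.
Length 4: W₁..W₄: k=1: 0+25160+35·36·37=71780; k=2: 12600+11840+35·10·37=37390; k=3: 23800+0+35·32·37=65240 → min 37390.
Optimal parenthesization: ((W₁ W₂) (W₃ W₄)) with cost 37390.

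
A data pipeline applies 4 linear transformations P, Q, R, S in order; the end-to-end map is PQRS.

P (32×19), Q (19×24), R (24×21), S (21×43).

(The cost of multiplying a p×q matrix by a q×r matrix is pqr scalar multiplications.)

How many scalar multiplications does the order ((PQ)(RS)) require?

(PQ): 32×19 by 19×24 → 32×24, cost 32·19·24 = 14592
(RS): 24×21 by 21×43 → 24×43, cost 24·21·43 = 21672
((PQ)(RS)): 32×24 by 24×43 → 32×43, cost 32·24·43 = 33024; cumulative 69288
Total: 69288 scalar multiplications.

69288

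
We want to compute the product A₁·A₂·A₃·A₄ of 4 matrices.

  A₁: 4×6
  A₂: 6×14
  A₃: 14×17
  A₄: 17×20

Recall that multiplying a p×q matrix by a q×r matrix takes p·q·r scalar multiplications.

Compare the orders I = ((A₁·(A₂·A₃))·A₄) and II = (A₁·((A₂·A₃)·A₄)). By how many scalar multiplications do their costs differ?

752

Order I = ((A₁·(A₂·A₃))·A₄): (A₂·A₃): 6×14 by 14×17 → 6×17, cost 6·14·17 = 1428; (A₁·(A₂·A₃)): 4×6 by 6×17 → 4×17, cost 4·6·17 = 408; cumulative 1836; ((A₁·(A₂·A₃))·A₄): 4×17 by 17×20 → 4×20, cost 4·17·20 = 1360; cumulative 3196. Total 3196.
Order II = (A₁·((A₂·A₃)·A₄)): (A₂·A₃): 6×14 by 14×17 → 6×17, cost 6·14·17 = 1428; ((A₂·A₃)·A₄): 6×17 by 17×20 → 6×20, cost 6·17·20 = 2040; cumulative 3468; (A₁·((A₂·A₃)·A₄)): 4×6 by 6×20 → 4×20, cost 4·6·20 = 480; cumulative 3948. Total 3948.
Difference: |3196 − 3948| = 752.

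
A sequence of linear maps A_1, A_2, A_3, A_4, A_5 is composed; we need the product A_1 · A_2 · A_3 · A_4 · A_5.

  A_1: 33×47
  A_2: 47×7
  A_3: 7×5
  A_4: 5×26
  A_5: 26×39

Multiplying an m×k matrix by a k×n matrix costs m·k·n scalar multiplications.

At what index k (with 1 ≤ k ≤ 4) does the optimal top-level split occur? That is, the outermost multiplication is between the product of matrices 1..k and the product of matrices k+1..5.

3

Adjacent pairs: A_1A_2 = 33·47·7 = 10857; A_2A_3 = 47·7·5 = 1645; A_3A_4 = 7·5·26 = 910; A_4A_5 = 5·26·39 = 5070.
Length 3: A_1..A_3: k=1: 0+1645+33·47·5=9400; k=2: 10857+0+33·7·5=12012 → min 9400 | A_2..A_4: k=2: 0+910+47·7·26=9464; k=3: 1645+0+47·5·26=7755 → min 7755 | A_3..A_5: k=3: 0+5070+7·5·39=6435; k=4: 910+0+7·26·39=8008 → min 6435.
Length 4: A_1..A_4: k=1: 0+7755+33·47·26=48081; k=2: 10857+910+33·7·26=17773; k=3: 9400+0+33·5·26=13690 → min 13690 | A_2..A_5: k=2: 0+6435+47·7·39=19266; k=3: 1645+5070+47·5·39=15880; k=4: 7755+0+47·26·39=55413 → min 15880.
Top-level splits: k=1: (A_1..A_1)·(A_2..A_5) → 0+15880+33·47·39 = 76369; k=2: (A_1..A_2)·(A_3..A_5) → 10857+6435+33·7·39 = 26301; k=3: (A_1..A_3)·(A_4..A_5) → 9400+5070+33·5·39 = 20905; k=4: (A_1..A_4)·(A_5..A_5) → 13690+0+33·26·39 = 47152.
Best split is after A_3, i.e. k = 3.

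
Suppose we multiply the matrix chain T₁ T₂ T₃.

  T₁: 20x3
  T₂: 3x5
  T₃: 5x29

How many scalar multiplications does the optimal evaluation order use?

Order (T₁ (T₂ T₃)): (T₂ T₃): 3×5 by 5×29 → 3×29, cost 3·5·29 = 435; (T₁ (T₂ T₃)): 20×3 by 3×29 → 20×29, cost 20·3·29 = 1740; cumulative 2175. Total 2175.
Order ((T₁ T₂) T₃): (T₁ T₂): 20×3 by 3×5 → 20×5, cost 20·3·5 = 300; ((T₁ T₂) T₃): 20×5 by 5×29 → 20×29, cost 20·5·29 = 2900; cumulative 3200. Total 3200.
Minimum: 2175.

2175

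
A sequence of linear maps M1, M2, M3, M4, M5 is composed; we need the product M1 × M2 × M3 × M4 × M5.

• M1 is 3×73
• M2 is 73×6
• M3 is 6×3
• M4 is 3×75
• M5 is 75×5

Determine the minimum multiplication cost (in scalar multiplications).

Adjacent pairs: M1M2 = 3·73·6 = 1314; M2M3 = 73·6·3 = 1314; M3M4 = 6·3·75 = 1350; M4M5 = 3·75·5 = 1125.
Length 3: M1..M3: k=1: 0+1314+3·73·3=1971; k=2: 1314+0+3·6·3=1368 → min 1368 | M2..M4: k=2: 0+1350+73·6·75=34200; k=3: 1314+0+73·3·75=17739 → min 17739 | M3..M5: k=3: 0+1125+6·3·5=1215; k=4: 1350+0+6·75·5=3600 → min 1215.
Length 4: M1..M4: k=1: 0+17739+3·73·75=34164; k=2: 1314+1350+3·6·75=4014; k=3: 1368+0+3·3·75=2043 → min 2043 | M2..M5: k=2: 0+1215+73·6·5=3405; k=3: 1314+1125+73·3·5=3534; k=4: 17739+0+73·75·5=45114 → min 3405.
Length 5: M1..M5: k=1: 0+3405+3·73·5=4500; k=2: 1314+1215+3·6·5=2619; k=3: 1368+1125+3·3·5=2538; k=4: 2043+0+3·75·5=3168 → min 2538.
Optimal order: (((M1 × M2) × M3) × (M4 × M5)) with cost 2538.

2538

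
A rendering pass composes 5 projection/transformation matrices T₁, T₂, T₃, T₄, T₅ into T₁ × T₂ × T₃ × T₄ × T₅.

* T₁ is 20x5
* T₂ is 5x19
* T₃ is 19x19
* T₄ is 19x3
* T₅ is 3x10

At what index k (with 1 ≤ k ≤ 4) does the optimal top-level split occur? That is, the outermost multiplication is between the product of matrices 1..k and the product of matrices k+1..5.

4

Adjacent pairs: T₁T₂ = 20·5·19 = 1900; T₂T₃ = 5·19·19 = 1805; T₃T₄ = 19·19·3 = 1083; T₄T₅ = 19·3·10 = 570.
Length 3: T₁..T₃: k=1: 0+1805+20·5·19=3705; k=2: 1900+0+20·19·19=9120 → min 3705 | T₂..T₄: k=2: 0+1083+5·19·3=1368; k=3: 1805+0+5·19·3=2090 → min 1368 | T₃..T₅: k=3: 0+570+19·19·10=4180; k=4: 1083+0+19·3·10=1653 → min 1653.
Length 4: T₁..T₄: k=1: 0+1368+20·5·3=1668; k=2: 1900+1083+20·19·3=4123; k=3: 3705+0+20·19·3=4845 → min 1668 | T₂..T₅: k=2: 0+1653+5·19·10=2603; k=3: 1805+570+5·19·10=3325; k=4: 1368+0+5·3·10=1518 → min 1518.
Top-level splits: k=1: (T₁..T₁)·(T₂..T₅) → 0+1518+20·5·10 = 2518; k=2: (T₁..T₂)·(T₃..T₅) → 1900+1653+20·19·10 = 7353; k=3: (T₁..T₃)·(T₄..T₅) → 3705+570+20·19·10 = 8075; k=4: (T₁..T₄)·(T₅..T₅) → 1668+0+20·3·10 = 2268.
Best split is after T₄, i.e. k = 4.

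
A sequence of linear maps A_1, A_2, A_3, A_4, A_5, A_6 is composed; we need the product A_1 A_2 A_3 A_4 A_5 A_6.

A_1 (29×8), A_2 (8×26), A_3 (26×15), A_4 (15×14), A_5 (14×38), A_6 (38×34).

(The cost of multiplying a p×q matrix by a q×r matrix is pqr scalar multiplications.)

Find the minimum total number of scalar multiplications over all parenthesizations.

27280

Adjacent pairs: A_1A_2 = 29·8·26 = 6032; A_2A_3 = 8·26·15 = 3120; A_3A_4 = 26·15·14 = 5460; A_4A_5 = 15·14·38 = 7980; A_5A_6 = 14·38·34 = 18088.
Length 3: A_1..A_3: k=1: 0+3120+29·8·15=6600; k=2: 6032+0+29·26·15=17342 → min 6600 | A_2..A_4: k=2: 0+5460+8·26·14=8372; k=3: 3120+0+8·15·14=4800 → min 4800 | A_3..A_5: k=3: 0+7980+26·15·38=22800; k=4: 5460+0+26·14·38=19292 → min 19292 | A_4..A_6: k=4: 0+18088+15·14·34=25228; k=5: 7980+0+15·38·34=27360 → min 25228.
Length 4: A_1..A_4: k=1: 0+4800+29·8·14=8048; k=2: 6032+5460+29·26·14=22048; k=3: 6600+0+29·15·14=12690 → min 8048 | A_2..A_5: k=2: 0+19292+8·26·38=27196; k=3: 3120+7980+8·15·38=15660; k=4: 4800+0+8·14·38=9056 → min 9056 | A_3..A_6: k=3: 0+25228+26·15·34=38488; k=4: 5460+18088+26·14·34=35924; k=5: 19292+0+26·38·34=52884 → min 35924.
Length 5: A_1..A_5: k=1: 0+9056+29·8·38=17872; k=2: 6032+19292+29·26·38=53976; k=3: 6600+7980+29·15·38=31110; k=4: 8048+0+29·14·38=23476 → min 17872 | A_2..A_6: k=2: 0+35924+8·26·34=42996; k=3: 3120+25228+8·15·34=32428; k=4: 4800+18088+8·14·34=26696; k=5: 9056+0+8·38·34=19392 → min 19392.
Length 6: A_1..A_6: k=1: 0+19392+29·8·34=27280; k=2: 6032+35924+29·26·34=67592; k=3: 6600+25228+29·15·34=46618; k=4: 8048+18088+29·14·34=39940; k=5: 17872+0+29·38·34=55340 → min 27280.
Optimal order: (A_1 ((((A_2 A_3) A_4) A_5) A_6)) with cost 27280.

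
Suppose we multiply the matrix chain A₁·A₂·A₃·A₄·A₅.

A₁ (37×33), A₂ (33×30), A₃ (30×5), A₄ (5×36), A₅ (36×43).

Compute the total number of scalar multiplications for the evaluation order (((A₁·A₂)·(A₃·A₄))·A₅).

(A₁·A₂): 37×33 by 33×30 → 37×30, cost 37·33·30 = 36630
(A₃·A₄): 30×5 by 5×36 → 30×36, cost 30·5·36 = 5400
((A₁·A₂)·(A₃·A₄)): 37×30 by 30×36 → 37×36, cost 37·30·36 = 39960; cumulative 81990
(((A₁·A₂)·(A₃·A₄))·A₅): 37×36 by 36×43 → 37×43, cost 37·36·43 = 57276; cumulative 139266
Total: 139266 scalar multiplications.

139266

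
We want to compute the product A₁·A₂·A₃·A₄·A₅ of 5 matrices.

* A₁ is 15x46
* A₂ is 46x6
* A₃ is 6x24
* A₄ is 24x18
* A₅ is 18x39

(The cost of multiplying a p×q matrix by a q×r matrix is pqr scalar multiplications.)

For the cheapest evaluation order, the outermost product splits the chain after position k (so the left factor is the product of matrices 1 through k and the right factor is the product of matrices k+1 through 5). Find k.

2

Adjacent pairs: A₁A₂ = 15·46·6 = 4140; A₂A₃ = 46·6·24 = 6624; A₃A₄ = 6·24·18 = 2592; A₄A₅ = 24·18·39 = 16848.
Length 3: A₁..A₃: k=1: 0+6624+15·46·24=23184; k=2: 4140+0+15·6·24=6300 → min 6300 | A₂..A₄: k=2: 0+2592+46·6·18=7560; k=3: 6624+0+46·24·18=26496 → min 7560 | A₃..A₅: k=3: 0+16848+6·24·39=22464; k=4: 2592+0+6·18·39=6804 → min 6804.
Length 4: A₁..A₄: k=1: 0+7560+15·46·18=19980; k=2: 4140+2592+15·6·18=8352; k=3: 6300+0+15·24·18=12780 → min 8352 | A₂..A₅: k=2: 0+6804+46·6·39=17568; k=3: 6624+16848+46·24·39=66528; k=4: 7560+0+46·18·39=39852 → min 17568.
Top-level splits: k=1: (A₁..A₁)·(A₂..A₅) → 0+17568+15·46·39 = 44478; k=2: (A₁..A₂)·(A₃..A₅) → 4140+6804+15·6·39 = 14454; k=3: (A₁..A₃)·(A₄..A₅) → 6300+16848+15·24·39 = 37188; k=4: (A₁..A₄)·(A₅..A₅) → 8352+0+15·18·39 = 18882.
Best split is after A₂, i.e. k = 2.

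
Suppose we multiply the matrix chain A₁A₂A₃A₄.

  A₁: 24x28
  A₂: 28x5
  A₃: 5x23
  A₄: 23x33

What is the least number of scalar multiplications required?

11115

Adjacent pairs: A₁A₂ = 24·28·5 = 3360; A₂A₃ = 28·5·23 = 3220; A₃A₄ = 5·23·33 = 3795.
Length 3: A₁..A₃: k=1: 0+3220+24·28·23=18676; k=2: 3360+0+24·5·23=6120 → min 6120 | A₂..A₄: k=2: 0+3795+28·5·33=8415; k=3: 3220+0+28·23·33=24472 → min 8415.
Length 4: A₁..A₄: k=1: 0+8415+24·28·33=30591; k=2: 3360+3795+24·5·33=11115; k=3: 6120+0+24·23·33=24336 → min 11115.
Optimal order: ((A₁A₂)(A₃A₄)) with cost 11115.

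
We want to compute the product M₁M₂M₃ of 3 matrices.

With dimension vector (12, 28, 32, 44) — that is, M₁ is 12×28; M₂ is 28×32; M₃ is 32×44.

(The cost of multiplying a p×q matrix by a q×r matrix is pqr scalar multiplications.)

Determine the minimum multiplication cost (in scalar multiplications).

27648

Order (M₁(M₂M₃)): (M₂M₃): 28×32 by 32×44 → 28×44, cost 28·32·44 = 39424; (M₁(M₂M₃)): 12×28 by 28×44 → 12×44, cost 12·28·44 = 14784; cumulative 54208. Total 54208.
Order ((M₁M₂)M₃): (M₁M₂): 12×28 by 28×32 → 12×32, cost 12·28·32 = 10752; ((M₁M₂)M₃): 12×32 by 32×44 → 12×44, cost 12·32·44 = 16896; cumulative 27648. Total 27648.
Minimum: 27648.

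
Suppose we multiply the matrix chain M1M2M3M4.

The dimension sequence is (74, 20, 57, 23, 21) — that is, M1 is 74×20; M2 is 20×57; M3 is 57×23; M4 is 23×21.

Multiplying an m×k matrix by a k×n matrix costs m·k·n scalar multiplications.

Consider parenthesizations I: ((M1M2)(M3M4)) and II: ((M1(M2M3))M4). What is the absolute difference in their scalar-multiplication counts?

Order I = ((M1M2)(M3M4)): (M1M2): 74×20 by 20×57 → 74×57, cost 74·20·57 = 84360; (M3M4): 57×23 by 23×21 → 57×21, cost 57·23·21 = 27531; ((M1M2)(M3M4)): 74×57 by 57×21 → 74×21, cost 74·57·21 = 88578; cumulative 200469. Total 200469.
Order II = ((M1(M2M3))M4): (M2M3): 20×57 by 57×23 → 20×23, cost 20·57·23 = 26220; (M1(M2M3)): 74×20 by 20×23 → 74×23, cost 74·20·23 = 34040; cumulative 60260; ((M1(M2M3))M4): 74×23 by 23×21 → 74×21, cost 74·23·21 = 35742; cumulative 96002. Total 96002.
Difference: |200469 − 96002| = 104467.

104467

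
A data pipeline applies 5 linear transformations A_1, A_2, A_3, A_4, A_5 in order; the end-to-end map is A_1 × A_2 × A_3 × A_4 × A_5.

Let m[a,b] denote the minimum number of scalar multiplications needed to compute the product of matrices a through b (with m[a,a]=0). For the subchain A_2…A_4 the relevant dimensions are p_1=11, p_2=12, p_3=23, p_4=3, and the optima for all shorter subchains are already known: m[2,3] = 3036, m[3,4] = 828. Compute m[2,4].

m[2,4] = min over k∈[2,3] of m[2,k]+m[k+1,4]+p_{1}·p_k·p_{4}.
k=2: 0 + 828 + 11·12·3 = 1224; k=3: 3036 + 0 + 11·23·3 = 3795.
Minimum: 1224 at k=2.

1224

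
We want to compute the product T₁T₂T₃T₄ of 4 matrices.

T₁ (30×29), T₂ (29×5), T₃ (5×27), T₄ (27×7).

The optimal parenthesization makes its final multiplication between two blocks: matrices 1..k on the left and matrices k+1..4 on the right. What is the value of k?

2

Adjacent pairs: T₁T₂ = 30·29·5 = 4350; T₂T₃ = 29·5·27 = 3915; T₃T₄ = 5·27·7 = 945.
Length 3: T₁..T₃: k=1: 0+3915+30·29·27=27405; k=2: 4350+0+30·5·27=8400 → min 8400 | T₂..T₄: k=2: 0+945+29·5·7=1960; k=3: 3915+0+29·27·7=9396 → min 1960.
Top-level splits: k=1: (T₁..T₁)·(T₂..T₄) → 0+1960+30·29·7 = 8050; k=2: (T₁..T₂)·(T₃..T₄) → 4350+945+30·5·7 = 6345; k=3: (T₁..T₃)·(T₄..T₄) → 8400+0+30·27·7 = 14070.
Best split is after T₂, i.e. k = 2.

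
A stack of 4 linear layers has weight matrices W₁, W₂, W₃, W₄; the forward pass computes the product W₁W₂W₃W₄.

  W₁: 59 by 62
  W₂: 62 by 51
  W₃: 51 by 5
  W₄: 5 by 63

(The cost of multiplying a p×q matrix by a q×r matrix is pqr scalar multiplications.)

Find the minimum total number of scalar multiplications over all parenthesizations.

Adjacent pairs: W₁W₂ = 59·62·51 = 186558; W₂W₃ = 62·51·5 = 15810; W₃W₄ = 51·5·63 = 16065.
Length 3: W₁..W₃: k=1: 0+15810+59·62·5=34100; k=2: 186558+0+59·51·5=201603 → min 34100 | W₂..W₄: k=2: 0+16065+62·51·63=215271; k=3: 15810+0+62·5·63=35340 → min 35340.
Length 4: W₁..W₄: k=1: 0+35340+59·62·63=265794; k=2: 186558+16065+59·51·63=392190; k=3: 34100+0+59·5·63=52685 → min 52685.
Optimal order: ((W₁(W₂W₃))W₄) with cost 52685.

52685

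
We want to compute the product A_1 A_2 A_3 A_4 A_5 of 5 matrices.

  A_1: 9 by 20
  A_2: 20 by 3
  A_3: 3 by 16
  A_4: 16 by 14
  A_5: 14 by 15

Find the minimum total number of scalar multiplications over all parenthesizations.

Adjacent pairs: A_1A_2 = 9·20·3 = 540; A_2A_3 = 20·3·16 = 960; A_3A_4 = 3·16·14 = 672; A_4A_5 = 16·14·15 = 3360.
Length 3: A_1..A_3: k=1: 0+960+9·20·16=3840; k=2: 540+0+9·3·16=972 → min 972 | A_2..A_4: k=2: 0+672+20·3·14=1512; k=3: 960+0+20·16·14=5440 → min 1512 | A_3..A_5: k=3: 0+3360+3·16·15=4080; k=4: 672+0+3·14·15=1302 → min 1302.
Length 4: A_1..A_4: k=1: 0+1512+9·20·14=4032; k=2: 540+672+9·3·14=1590; k=3: 972+0+9·16·14=2988 → min 1590 | A_2..A_5: k=2: 0+1302+20·3·15=2202; k=3: 960+3360+20·16·15=9120; k=4: 1512+0+20·14·15=5712 → min 2202.
Length 5: A_1..A_5: k=1: 0+2202+9·20·15=4902; k=2: 540+1302+9·3·15=2247; k=3: 972+3360+9·16·15=6492; k=4: 1590+0+9·14·15=3480 → min 2247.
Optimal order: ((A_1 A_2) ((A_3 A_4) A_5)) with cost 2247.

2247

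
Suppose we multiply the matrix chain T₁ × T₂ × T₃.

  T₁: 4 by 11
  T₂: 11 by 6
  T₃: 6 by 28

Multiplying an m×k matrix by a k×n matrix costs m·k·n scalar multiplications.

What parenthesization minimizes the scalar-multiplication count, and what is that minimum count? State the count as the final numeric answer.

(T₁ × (T₂ × T₃)): cost 3080.
((T₁ × T₂) × T₃): cost 936.
Optimal: ((T₁ × T₂) × T₃) with cost 936.

936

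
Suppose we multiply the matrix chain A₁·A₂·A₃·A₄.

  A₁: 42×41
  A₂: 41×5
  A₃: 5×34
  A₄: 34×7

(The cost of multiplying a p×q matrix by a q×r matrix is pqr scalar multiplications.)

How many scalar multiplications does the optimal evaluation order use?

Adjacent pairs: A₁A₂ = 42·41·5 = 8610; A₂A₃ = 41·5·34 = 6970; A₃A₄ = 5·34·7 = 1190.
Length 3: A₁..A₃: k=1: 0+6970+42·41·34=65518; k=2: 8610+0+42·5·34=15750 → min 15750 | A₂..A₄: k=2: 0+1190+41·5·7=2625; k=3: 6970+0+41·34·7=16728 → min 2625.
Length 4: A₁..A₄: k=1: 0+2625+42·41·7=14679; k=2: 8610+1190+42·5·7=11270; k=3: 15750+0+42·34·7=25746 → min 11270.
Optimal order: ((A₁·A₂)·(A₃·A₄)) with cost 11270.

11270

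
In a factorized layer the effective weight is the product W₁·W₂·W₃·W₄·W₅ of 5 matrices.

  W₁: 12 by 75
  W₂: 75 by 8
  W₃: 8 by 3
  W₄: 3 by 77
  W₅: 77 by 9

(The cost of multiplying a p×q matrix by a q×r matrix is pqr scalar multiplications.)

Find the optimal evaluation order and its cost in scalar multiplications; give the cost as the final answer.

Adjacent pairs: W₁W₂ = 12·75·8 = 7200; W₂W₃ = 75·8·3 = 1800; W₃W₄ = 8·3·77 = 1848; W₄W₅ = 3·77·9 = 2079.
Length 3: W₁..W₃: k=1: 0+1800+12·75·3=4500; k=2: 7200+0+12·8·3=7488 → min 4500 | W₂..W₄: k=2: 0+1848+75·8·77=48048; k=3: 1800+0+75·3·77=19125 → min 19125 | W₃..W₅: k=3: 0+2079+8·3·9=2295; k=4: 1848+0+8·77·9=7392 → min 2295.
Length 4: W₁..W₄: k=1: 0+19125+12·75·77=88425; k=2: 7200+1848+12·8·77=16440; k=3: 4500+0+12·3·77=7272 → min 7272 | W₂..W₅: k=2: 0+2295+75·8·9=7695; k=3: 1800+2079+75·3·9=5904; k=4: 19125+0+75·77·9=71100 → min 5904.
Length 5: W₁..W₅: k=1: 0+5904+12·75·9=14004; k=2: 7200+2295+12·8·9=10359; k=3: 4500+2079+12·3·9=6903; k=4: 7272+0+12·77·9=15588 → min 6903.
Optimal parenthesization: ((W₁·(W₂·W₃))·(W₄·W₅)) with cost 6903.

6903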